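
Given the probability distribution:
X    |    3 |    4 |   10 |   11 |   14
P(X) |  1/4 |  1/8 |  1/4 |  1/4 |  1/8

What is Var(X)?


E[X] = 33/4
E[X²] = 84
Var(X) = E[X²] - (E[X])² = 84 - 1089/16 = 255/16

Var(X) = 255/16 ≈ 15.9375


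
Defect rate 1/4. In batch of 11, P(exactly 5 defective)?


Binomial: P(X=5) = C(11,5)×p^5×(1-p)^6
= 462 × 1/1024 × 729/4096 = 168399/2097152

P(X=5) = 168399/2097152 ≈ 8.03%


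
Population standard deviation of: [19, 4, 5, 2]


Mean = 30/4 = 15/2
  (19-15/2)²=529/4
  (4-15/2)²=49/4
  (5-15/2)²=25/4
  (2-15/2)²=121/4
Σ(x-μ)² = 181
σ² = 181/4

σ = √(181/4) ≈ 6.7268


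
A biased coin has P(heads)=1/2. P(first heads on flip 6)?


Geometric: P(X=6) = (1-p)^(k-1)×p = (1/2)^5×1/2 = 1/64

P(X=6) = 1/64 ≈ 1.56%


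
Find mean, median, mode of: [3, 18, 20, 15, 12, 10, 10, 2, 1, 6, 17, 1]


Sorted: [1, 1, 2, 3, 6, 10, 10, 12, 15, 17, 18, 20]
Mean = 115/12
Median = 10
Freq: {3: 1, 18: 1, 20: 1, 15: 1, 12: 1, 10: 2, 2: 1, 1: 2, 6: 1, 17: 1}
Mode: [1, 10]

Mean=115/12, Median=10, Mode=[1, 10]


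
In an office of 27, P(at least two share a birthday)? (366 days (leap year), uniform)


P(all different) = Π(366-i)/366 for i=0..26
= 0.374173
P(match) = 1 - 0.374173 = 0.625827

P ≈ 0.6258 ≈ 62.58%


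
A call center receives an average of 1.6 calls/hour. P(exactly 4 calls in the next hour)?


Poisson(λ=1.6): P(X=4) = e^(-λ)×λ^k/k!
= e^(-1.6) × 1.6^4 / 4!
≈ 0.201896518 × 6.5536 / 24 ≈ 0.055131

P(X=4) ≈ 0.055131 ≈ 5.51%


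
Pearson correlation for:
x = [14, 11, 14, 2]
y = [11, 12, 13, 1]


n=4, Σx=41, Σy=37, Σxy=470, Σx²=517, Σy²=435
r = (4×470 - 41×37)/√((4×517 - 41²)(4×435 - 37²))
= 363/√(387×371) = 363/√143577 ≈ 363/378.9156 ≈ 0.9580

r ≈ 0.9580


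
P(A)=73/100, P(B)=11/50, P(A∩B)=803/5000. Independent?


P(A)×P(B) = 803/5000
P(A∩B) = 803/5000
Equal ✓ → Independent

Yes, independent


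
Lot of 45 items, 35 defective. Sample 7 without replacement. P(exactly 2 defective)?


Hypergeometric: C(35,2)×C(10,5)/C(45,7)
= 595×252/45379620 = 833/252109

P(X=2) = 833/252109 ≈ 0.33%


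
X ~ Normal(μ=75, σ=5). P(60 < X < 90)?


z₁=(60-75)/5=-3.0, z₂=(90-75)/5=3.0
P = Φ(3.0) - Φ(-3.0) = 0.998650 - 0.001350 = 0.997300 ≈ 0.9973

P(60 < X < 90) ≈ 0.9973


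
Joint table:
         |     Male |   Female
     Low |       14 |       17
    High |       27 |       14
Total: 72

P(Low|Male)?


P(Low|Male) = 14/(14+27) = 14/41

P = 14/41 ≈ 34.15%


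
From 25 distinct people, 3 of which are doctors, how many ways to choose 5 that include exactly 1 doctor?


Choose 1 of the 3 doctors and 4 of the other 22 people:
C(3,1)×C(22,4) = 3×7315 = 21945

21945


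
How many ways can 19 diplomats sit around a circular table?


Circular arrangements of 19 distinct objects: fix one position to break rotational symmetry.
(n-1)! = 18! = 6402373705728000

6402373705728000


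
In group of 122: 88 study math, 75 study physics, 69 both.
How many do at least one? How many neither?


|A∪B| = 88+75-69 = 94
Neither = 122-94 = 28

At least one: 94; Neither: 28


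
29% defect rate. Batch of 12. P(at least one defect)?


P(all good) = (71/100)^12 = 16409682740640811134241/1000000000000000000000000
P(≥1 defect) = 983590317259359188865759/1000000000000000000000000

P = 983590317259359188865759/1000000000000000000000000 ≈ 98.36%


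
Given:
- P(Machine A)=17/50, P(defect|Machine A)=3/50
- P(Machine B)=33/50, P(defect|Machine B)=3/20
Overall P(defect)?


P(B) = Σ P(B|Aᵢ)×P(Aᵢ)
  3/50×17/50 = 51/2500
  3/20×33/50 = 99/1000
Sum = 597/5000

P(defect) = 597/5000 ≈ 11.94%


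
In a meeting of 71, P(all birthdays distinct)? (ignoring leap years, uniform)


P(all different) = Π(365-i)/365 for i=0..70
= (365/365)×(364/365)×...×(295/365)
= 0.000679

P ≈ 0.0007 ≈ 0.07%


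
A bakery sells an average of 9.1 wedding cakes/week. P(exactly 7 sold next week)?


Poisson(λ=9.1): P(X=7) = e^(-λ)×λ^k/k!
= e^(-9.1) × 9.1^7 / 7!
≈ 0.0001116658085 × 5167610.19357 / 5040 ≈ 0.114493

P(X=7) ≈ 0.114493 ≈ 11.45%


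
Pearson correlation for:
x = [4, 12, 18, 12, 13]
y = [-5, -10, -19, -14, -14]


n=5, Σx=59, Σy=-62, Σxy=-832, Σx²=797, Σy²=878
r = (5×(-832) - 59×(-62))/√((5×797 - 59²)(5×878 - (-62)²))
= -502/√(504×546) = -502/√275184 ≈ -502/524.5798 ≈ -0.9570

r ≈ -0.9570


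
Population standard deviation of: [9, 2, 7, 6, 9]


Mean = 33/5
  (9-33/5)²=144/25
  (2-33/5)²=529/25
  (7-33/5)²=4/25
  (6-33/5)²=9/25
  (9-33/5)²=144/25
Σ(x-μ)² = 166/5
σ² = (166/5)/5 = 166/25

σ = √(166/25) ≈ 2.5768


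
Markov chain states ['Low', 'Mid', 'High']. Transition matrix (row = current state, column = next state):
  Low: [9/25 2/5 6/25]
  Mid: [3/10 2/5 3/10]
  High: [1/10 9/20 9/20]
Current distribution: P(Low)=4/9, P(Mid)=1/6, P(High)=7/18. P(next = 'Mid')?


P(next=Mid) = Σᵢ P(now=i)×P(i→Mid)
= 4/9×2/5 + 1/6×2/5 + 7/18×9/20
= 8/45 + 1/15 + 7/40 = 151/360

P = 151/360 ≈ 0.4194


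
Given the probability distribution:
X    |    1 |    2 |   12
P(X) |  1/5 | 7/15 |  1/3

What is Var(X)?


E[X] = 77/15
E[X²] = 751/15
Var(X) = E[X²] - (E[X])² = 751/15 - 5929/225 = 5336/225

Var(X) = 5336/225 ≈ 23.7156


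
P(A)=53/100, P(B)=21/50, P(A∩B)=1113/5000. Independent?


P(A)×P(B) = 1113/5000
P(A∩B) = 1113/5000
Equal ✓ → Independent

Yes, independent


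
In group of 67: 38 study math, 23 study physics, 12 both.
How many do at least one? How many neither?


|A∪B| = 38+23-12 = 49
Neither = 67-49 = 18

At least one: 49; Neither: 18


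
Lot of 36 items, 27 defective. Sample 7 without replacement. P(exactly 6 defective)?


Hypergeometric: C(27,6)×C(9,1)/C(36,7)
= 296010×9/8347680 = 2691/8432

P(X=6) = 2691/8432 ≈ 31.91%


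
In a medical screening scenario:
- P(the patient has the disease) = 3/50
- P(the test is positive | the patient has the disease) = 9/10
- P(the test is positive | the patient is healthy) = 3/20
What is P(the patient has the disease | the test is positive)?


Using Bayes' theorem:
P(A|B) = P(B|A)·P(A) / P(B)

P(the test is positive) = 9/10 × 3/50 + 3/20 × 47/50
= 27/500 + 141/1000 = 39/200

P(the patient has the disease|the test is positive) = (27/500) / (39/200) = 18/65

P(the patient has the disease|the test is positive) = 18/65 ≈ 27.69%


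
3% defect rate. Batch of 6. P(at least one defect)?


P(all good) = (97/100)^6 = 832972004929/1000000000000
P(≥1 defect) = 167027995071/1000000000000

P = 167027995071/1000000000000 ≈ 16.70%


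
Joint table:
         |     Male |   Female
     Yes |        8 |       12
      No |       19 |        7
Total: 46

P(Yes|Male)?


P(Yes|Male) = 8/(8+19) = 8/27

P = 8/27 ≈ 29.63%


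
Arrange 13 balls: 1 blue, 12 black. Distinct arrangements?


13!/(1!×12!) = 13

13


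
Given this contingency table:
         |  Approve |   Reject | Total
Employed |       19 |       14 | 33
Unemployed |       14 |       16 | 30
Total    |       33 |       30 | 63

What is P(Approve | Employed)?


P(Approve | Employed) = 19/(19+14) = 19/33

P(Approve|Employed) = 19/33 ≈ 57.58%


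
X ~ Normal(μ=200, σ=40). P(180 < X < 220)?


z₁=(180-200)/40=-0.5, z₂=(220-200)/40=0.5
P = Φ(0.5) - Φ(-0.5) = 0.691462 - 0.308538 = 0.382924 ≈ 0.3829

P(180 < X < 220) ≈ 0.3829


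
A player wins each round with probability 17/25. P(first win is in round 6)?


Geometric: P(X=6) = (1-p)^(k-1)×p = (8/25)^5×17/25 = 557056/244140625

P(X=6) = 557056/244140625 ≈ 0.23%


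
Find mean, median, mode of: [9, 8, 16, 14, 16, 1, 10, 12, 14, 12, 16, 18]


Sorted: [1, 8, 9, 10, 12, 12, 14, 14, 16, 16, 16, 18]
Mean = 146/12 = 73/6
Median = 13
Freq: {9: 1, 8: 1, 16: 3, 14: 2, 1: 1, 10: 1, 12: 2, 18: 1}
Mode: [16]

Mean=73/6, Median=13, Mode=16


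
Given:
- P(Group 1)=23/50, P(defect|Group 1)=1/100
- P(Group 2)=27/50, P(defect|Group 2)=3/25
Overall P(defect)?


P(B) = Σ P(B|Aᵢ)×P(Aᵢ)
  1/100×23/50 = 23/5000
  3/25×27/50 = 81/1250
Sum = 347/5000

P(defect) = 347/5000 ≈ 6.94%


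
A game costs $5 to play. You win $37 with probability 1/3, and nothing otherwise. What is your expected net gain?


E[gain] = (37-5)×1/3 + (-5)×2/3
= 32/3 - 10/3 = 22/3

Expected net gain = $22/3 ≈ $7.33


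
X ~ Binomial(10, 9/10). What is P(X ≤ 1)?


P(X ≤ 1) = Σ P(X=i) for i=0..1
P(X=0) = 1/10000000000
P(X=1) = 9/1000000000
Sum = 91/10000000000

P(X ≤ 1) = 91/10000000000 ≈ 0.00%


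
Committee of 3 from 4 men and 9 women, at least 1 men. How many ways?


Count by #men:
  1M,2W: C(4,1)×C(9,2)=144
  2M,1W: C(4,2)×C(9,1)=54
  3M,0W: C(4,3)×C(9,0)=4
Total = 202

202


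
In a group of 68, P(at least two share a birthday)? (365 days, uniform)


P(all different) = Π(365-i)/365 for i=0..67
= 0.001274
P(match) = 1 - 0.001274 = 0.998726

P ≈ 0.9987 ≈ 99.87%


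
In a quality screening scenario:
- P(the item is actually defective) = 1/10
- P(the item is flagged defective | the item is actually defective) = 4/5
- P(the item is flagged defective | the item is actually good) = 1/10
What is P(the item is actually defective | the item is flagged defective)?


Using Bayes' theorem:
P(A|B) = P(B|A)·P(A) / P(B)

P(the item is flagged defective) = 4/5 × 1/10 + 1/10 × 9/10
= 2/25 + 9/100 = 17/100

P(the item is actually defective|the item is flagged defective) = (2/25) / (17/100) = 8/17

P(the item is actually defective|the item is flagged defective) = 8/17 ≈ 47.06%


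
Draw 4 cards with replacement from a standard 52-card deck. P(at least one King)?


P(not a King) = 48/52 = 12/13
P(none in 4 draws) = (12/13)^4 = 20736/28561
P(≥1 King) = 1 - 20736/28561 = 7825/28561

P = 7825/28561 ≈ 27.40%


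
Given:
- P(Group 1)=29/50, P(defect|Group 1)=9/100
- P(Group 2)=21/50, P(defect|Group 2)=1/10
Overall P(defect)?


P(B) = Σ P(B|Aᵢ)×P(Aᵢ)
  9/100×29/50 = 261/5000
  1/10×21/50 = 21/500
Sum = 471/5000

P(defect) = 471/5000 ≈ 9.42%


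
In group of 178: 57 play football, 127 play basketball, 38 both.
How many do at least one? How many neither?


|A∪B| = 57+127-38 = 146
Neither = 178-146 = 32

At least one: 146; Neither: 32


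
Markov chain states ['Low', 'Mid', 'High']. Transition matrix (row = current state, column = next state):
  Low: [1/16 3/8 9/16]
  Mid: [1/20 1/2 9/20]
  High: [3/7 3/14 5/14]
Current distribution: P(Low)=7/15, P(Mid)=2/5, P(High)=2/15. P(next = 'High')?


P(next=High) = Σᵢ P(now=i)×P(i→High)
= 7/15×9/16 + 2/5×9/20 + 2/15×5/14
= 21/80 + 9/50 + 1/21 = 4117/8400

P = 4117/8400 ≈ 0.4901


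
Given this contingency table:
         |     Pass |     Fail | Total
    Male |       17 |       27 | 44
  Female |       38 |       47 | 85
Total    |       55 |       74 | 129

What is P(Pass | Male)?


P(Pass | Male) = 17/(17+27) = 17/44

P(Pass|Male) = 17/44 ≈ 38.64%


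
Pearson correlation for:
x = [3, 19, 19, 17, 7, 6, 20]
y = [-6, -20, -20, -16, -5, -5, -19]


n=7, Σx=91, Σy=-91, Σxy=-1495, Σx²=1505, Σy²=1503
r = (7×(-1495) - 91×(-91))/√((7×1505 - 91²)(7×1503 - (-91)²))
= -2184/√(2254×2240) = -2184/√5048960 ≈ -2184/2246.9891 ≈ -0.9720

r ≈ -0.9720


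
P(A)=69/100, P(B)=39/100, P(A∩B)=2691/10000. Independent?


P(A)×P(B) = 2691/10000
P(A∩B) = 2691/10000
Equal ✓ → Independent

Yes, independent


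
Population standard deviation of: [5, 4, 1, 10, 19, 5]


Mean = 44/6 = 22/3
  (5-22/3)²=49/9
  (4-22/3)²=100/9
  (1-22/3)²=361/9
  (10-22/3)²=64/9
  (19-22/3)²=1225/9
  (5-22/3)²=49/9
Σ(x-μ)² = 616/3
σ² = (616/3)/6 = 308/9

σ = √(308/9) ≈ 5.8500


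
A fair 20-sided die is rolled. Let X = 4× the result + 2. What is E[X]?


E[die] = (1+20)/2 = 21/2
E[X] = 4×21/2 + 2 = 44

E[X] = 44


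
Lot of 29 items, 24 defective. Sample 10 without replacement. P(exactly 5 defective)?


Hypergeometric: C(24,5)×C(5,5)/C(29,10)
= 42504×1/20030010 = 4/1885

P(X=5) = 4/1885 ≈ 0.21%


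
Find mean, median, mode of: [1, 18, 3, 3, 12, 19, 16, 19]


Sorted: [1, 3, 3, 12, 16, 18, 19, 19]
Mean = 91/8
Median = 14
Freq: {1: 1, 18: 1, 3: 2, 12: 1, 19: 2, 16: 1}
Mode: [3, 19]

Mean=91/8, Median=14, Mode=[3, 19]


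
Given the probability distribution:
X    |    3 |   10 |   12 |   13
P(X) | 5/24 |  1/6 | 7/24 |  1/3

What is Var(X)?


E[X] = 81/8
E[X²] = 935/8
Var(X) = E[X²] - (E[X])² = 935/8 - 6561/64 = 919/64

Var(X) = 919/64 ≈ 14.3594


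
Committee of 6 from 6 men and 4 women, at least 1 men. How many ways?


Count by #men:
  2M,4W: C(6,2)×C(4,4)=15
  3M,3W: C(6,3)×C(4,3)=80
  4M,2W: C(6,4)×C(4,2)=90
  5M,1W: C(6,5)×C(4,1)=24
  6M,0W: C(6,6)×C(4,0)=1
Total = 210

210


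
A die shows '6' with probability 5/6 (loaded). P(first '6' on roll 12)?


Geometric: P(X=12) = (1-p)^(k-1)×p = (1/6)^11×5/6 = 5/2176782336

P(X=12) = 5/2176782336 ≈ 0.00%


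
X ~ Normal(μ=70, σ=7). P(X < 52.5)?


z = (52.5-70)/7 = -2.5
P(Z < -2.5) = 0.0062

P(X < 52.5) ≈ 0.0062


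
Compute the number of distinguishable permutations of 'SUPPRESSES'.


Letters: 10, freq: {'S': 4, 'U': 1, 'P': 2, 'R': 1, 'E': 2}
10!/(4!×1!×2!×1!×2!) = 3628800/96 = 37800

37800


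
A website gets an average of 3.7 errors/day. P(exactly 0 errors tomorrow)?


Poisson(λ=3.7): P(X=0) = e^(-λ)×λ^k/k!
= e^(-3.7) × 3.7^0 / 0!
≈ 0.02472352647 × 1 / 1 ≈ 0.024724

P(X=0) ≈ 0.024724 ≈ 2.47%


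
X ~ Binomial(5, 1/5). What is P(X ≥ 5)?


P(X ≥ 5) = Σ P(X=i) for i=5..5
P(X=5) = 1/3125
Sum = 1/3125

P(X ≥ 5) = 1/3125 ≈ 0.03%


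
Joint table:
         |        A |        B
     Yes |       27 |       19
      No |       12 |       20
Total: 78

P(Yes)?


P(Yes) = (27+19)/78 = 46/78 = 23/39

P(Yes) = 23/39 ≈ 58.97%


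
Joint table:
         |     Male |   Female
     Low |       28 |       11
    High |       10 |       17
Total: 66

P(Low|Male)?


P(Low|Male) = 28/(28+10) = 28/38 = 14/19

P = 14/19 ≈ 73.68%


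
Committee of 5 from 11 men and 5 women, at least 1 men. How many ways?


Count by #men:
  1M,4W: C(11,1)×C(5,4)=55
  2M,3W: C(11,2)×C(5,3)=550
  3M,2W: C(11,3)×C(5,2)=1650
  4M,1W: C(11,4)×C(5,1)=1650
  5M,0W: C(11,5)×C(5,0)=462
Total = 4367

4367


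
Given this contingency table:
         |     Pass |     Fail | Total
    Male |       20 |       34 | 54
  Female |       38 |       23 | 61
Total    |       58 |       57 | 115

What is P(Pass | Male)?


P(Pass | Male) = 20/(20+34) = 20/54 = 10/27

P(Pass|Male) = 10/27 ≈ 37.04%


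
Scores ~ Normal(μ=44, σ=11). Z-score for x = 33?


z = (x - μ)/σ = (33 - 44)/11 = -1.0

z = -1.0


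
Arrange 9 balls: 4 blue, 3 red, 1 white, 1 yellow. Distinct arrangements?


9!/(4!×3!×1!×1!) = 2520

2520


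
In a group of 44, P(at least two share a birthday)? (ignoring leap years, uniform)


P(all different) = Π(365-i)/365 for i=0..43
= 0.067115
P(match) = 1 - 0.067115 = 0.932885

P ≈ 0.9329 ≈ 93.29%


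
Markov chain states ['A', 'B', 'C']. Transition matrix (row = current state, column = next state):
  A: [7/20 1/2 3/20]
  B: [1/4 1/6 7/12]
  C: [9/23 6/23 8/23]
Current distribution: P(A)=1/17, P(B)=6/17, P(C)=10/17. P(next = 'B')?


P(next=B) = Σᵢ P(now=i)×P(i→B)
= 1/17×1/2 + 6/17×1/6 + 10/17×6/23
= 1/34 + 1/17 + 60/391 = 189/782

P = 189/782 ≈ 0.2417


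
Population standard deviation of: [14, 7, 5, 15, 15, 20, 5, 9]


Mean = 90/8 = 45/4
  (14-45/4)²=121/16
  (7-45/4)²=289/16
  (5-45/4)²=625/16
  (15-45/4)²=225/16
  (15-45/4)²=225/16
  (20-45/4)²=1225/16
  (5-45/4)²=625/16
  (9-45/4)²=81/16
Σ(x-μ)² = 427/2
σ² = (427/2)/8 = 427/16

σ = √(427/16) ≈ 5.1660


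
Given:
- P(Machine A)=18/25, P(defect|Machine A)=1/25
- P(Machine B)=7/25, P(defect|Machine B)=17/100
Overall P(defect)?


P(B) = Σ P(B|Aᵢ)×P(Aᵢ)
  1/25×18/25 = 18/625
  17/100×7/25 = 119/2500
Sum = 191/2500

P(defect) = 191/2500 ≈ 7.64%


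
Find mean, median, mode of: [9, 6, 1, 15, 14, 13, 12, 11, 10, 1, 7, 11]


Sorted: [1, 1, 6, 7, 9, 10, 11, 11, 12, 13, 14, 15]
Mean = 110/12 = 55/6
Median = 21/2
Freq: {9: 1, 6: 1, 1: 2, 15: 1, 14: 1, 13: 1, 12: 1, 11: 2, 10: 1, 7: 1}
Mode: [1, 11]

Mean=55/6, Median=21/2, Mode=[1, 11]


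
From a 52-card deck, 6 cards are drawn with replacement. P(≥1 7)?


P(not a 7) = 48/52 = 12/13
P(none in 6 draws) = (12/13)^6 = 2985984/4826809
P(≥1 7) = 1 - 2985984/4826809 = 1840825/4826809

P = 1840825/4826809 ≈ 38.14%


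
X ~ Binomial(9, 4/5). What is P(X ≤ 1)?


P(X ≤ 1) = Σ P(X=i) for i=0..1
P(X=0) = 1/1953125
P(X=1) = 36/1953125
Sum = 37/1953125

P(X ≤ 1) = 37/1953125 ≈ 0.00%


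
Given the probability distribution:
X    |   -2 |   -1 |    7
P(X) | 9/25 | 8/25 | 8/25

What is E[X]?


E[X] = Σ x·P(X=x)
= (-2)×(9/25) + (-1)×(8/25) + (7)×(8/25)
= 6/5

E[X] = 6/5


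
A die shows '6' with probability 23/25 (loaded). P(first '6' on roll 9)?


Geometric: P(X=9) = (1-p)^(k-1)×p = (2/25)^8×23/25 = 5888/3814697265625

P(X=9) = 5888/3814697265625 ≈ 0.00%


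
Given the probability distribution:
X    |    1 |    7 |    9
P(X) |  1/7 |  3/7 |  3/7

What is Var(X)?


E[X] = 7
E[X²] = 391/7
Var(X) = E[X²] - (E[X])² = 391/7 - 49 = 48/7

Var(X) = 48/7 ≈ 6.8571


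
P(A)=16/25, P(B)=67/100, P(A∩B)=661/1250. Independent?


P(A)×P(B) = 268/625
P(A∩B) = 661/1250
Not equal → NOT independent

No, not independent


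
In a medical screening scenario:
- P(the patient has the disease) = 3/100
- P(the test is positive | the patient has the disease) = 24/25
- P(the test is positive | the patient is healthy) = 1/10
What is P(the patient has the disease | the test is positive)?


Using Bayes' theorem:
P(A|B) = P(B|A)·P(A) / P(B)

P(the test is positive) = 24/25 × 3/100 + 1/10 × 97/100
= 18/625 + 97/1000 = 629/5000

P(the patient has the disease|the test is positive) = (18/625) / (629/5000) = 144/629

P(the patient has the disease|the test is positive) = 144/629 ≈ 22.89%


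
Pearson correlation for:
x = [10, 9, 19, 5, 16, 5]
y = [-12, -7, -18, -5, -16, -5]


n=6, Σx=64, Σy=-63, Σxy=-831, Σx²=848, Σy²=823
r = (6×(-831) - 64×(-63))/√((6×848 - 64²)(6×823 - (-63)²))
= -954/√(992×969) = -954/√961248 ≈ -954/980.4326 ≈ -0.9730

r ≈ -0.9730


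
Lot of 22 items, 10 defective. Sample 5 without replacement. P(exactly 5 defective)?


Hypergeometric: C(10,5)×C(12,0)/C(22,5)
= 252×1/26334 = 2/209

P(X=5) = 2/209 ≈ 0.96%


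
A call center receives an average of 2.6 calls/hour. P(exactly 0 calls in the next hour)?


Poisson(λ=2.6): P(X=0) = e^(-λ)×λ^k/k!
= e^(-2.6) × 2.6^0 / 0!
≈ 0.07427357821 × 1 / 1 ≈ 0.074274

P(X=0) ≈ 0.074274 ≈ 7.43%


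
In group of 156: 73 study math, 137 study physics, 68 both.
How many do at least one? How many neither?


|A∪B| = 73+137-68 = 142
Neither = 156-142 = 14

At least one: 142; Neither: 14


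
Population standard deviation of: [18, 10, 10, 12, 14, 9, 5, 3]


Mean = 81/8
  (18-81/8)²=3969/64
  (10-81/8)²=1/64
  (10-81/8)²=1/64
  (12-81/8)²=225/64
  (14-81/8)²=961/64
  (9-81/8)²=81/64
  (5-81/8)²=1681/64
  (3-81/8)²=3249/64
Σ(x-μ)² = 1271/8
σ² = (1271/8)/8 = 1271/64

σ = √(1271/64) ≈ 4.4564


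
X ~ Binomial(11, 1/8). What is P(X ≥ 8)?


P(X ≥ 8) = Σ P(X=i) for i=8..11
P(X=8) = 56595/8589934592
P(X=9) = 2695/8589934592
P(X=10) = 77/8589934592
P(X=11) = 1/8589934592
Sum = 7421/1073741824

P(X ≥ 8) = 7421/1073741824 ≈ 0.00%


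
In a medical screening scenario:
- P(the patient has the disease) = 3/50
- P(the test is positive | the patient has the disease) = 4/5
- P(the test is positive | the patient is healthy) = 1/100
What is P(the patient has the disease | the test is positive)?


Using Bayes' theorem:
P(A|B) = P(B|A)·P(A) / P(B)

P(the test is positive) = 4/5 × 3/50 + 1/100 × 47/50
= 6/125 + 47/5000 = 287/5000

P(the patient has the disease|the test is positive) = (6/125) / (287/5000) = 240/287

P(the patient has the disease|the test is positive) = 240/287 ≈ 83.62%


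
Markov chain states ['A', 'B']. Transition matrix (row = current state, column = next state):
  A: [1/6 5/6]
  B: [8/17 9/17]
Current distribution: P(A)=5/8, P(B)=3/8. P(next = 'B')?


P(next=B) = Σᵢ P(now=i)×P(i→B)
= 5/8×5/6 + 3/8×9/17
= 25/48 + 27/136 = 587/816

P = 587/816 ≈ 0.7194


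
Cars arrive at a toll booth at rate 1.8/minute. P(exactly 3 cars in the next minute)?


Poisson(λ=1.8): P(X=3) = e^(-λ)×λ^k/k!
= e^(-1.8) × 1.8^3 / 3!
≈ 0.1652988882 × 5.832 / 6 ≈ 0.160671

P(X=3) ≈ 0.160671 ≈ 16.07%


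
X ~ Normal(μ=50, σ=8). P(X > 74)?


z = (74-50)/8 = 3.0
P(X > 74) = 1 - P(Z ≤ 3.0) = 1 - 0.9987 = 0.0013

P(X > 74) ≈ 0.0013


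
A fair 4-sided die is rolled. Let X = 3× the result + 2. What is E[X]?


E[die] = (1+4)/2 = 5/2
E[X] = 3×5/2 + 2 = 19/2

E[X] = 19/2


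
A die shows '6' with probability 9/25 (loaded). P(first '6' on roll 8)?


Geometric: P(X=8) = (1-p)^(k-1)×p = (16/25)^7×9/25 = 2415919104/152587890625

P(X=8) = 2415919104/152587890625 ≈ 1.58%


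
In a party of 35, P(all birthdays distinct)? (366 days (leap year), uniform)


P(all different) = Π(366-i)/366 for i=0..34
= (366/366)×(365/366)×...×(332/366)
= 0.186502

P ≈ 0.1865 ≈ 18.65%


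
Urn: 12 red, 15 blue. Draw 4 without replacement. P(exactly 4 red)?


Hypergeometric: C(12,4)×C(15,0)/C(27,4)
= 495×1/17550 = 11/390

P(X=4) = 11/390 ≈ 2.82%


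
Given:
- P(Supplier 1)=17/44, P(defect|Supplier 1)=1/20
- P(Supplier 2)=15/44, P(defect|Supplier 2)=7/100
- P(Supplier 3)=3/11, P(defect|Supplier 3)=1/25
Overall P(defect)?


P(B) = Σ P(B|Aᵢ)×P(Aᵢ)
  1/20×17/44 = 17/880
  7/100×15/44 = 21/880
  1/25×3/11 = 3/275
Sum = 119/2200

P(defect) = 119/2200 ≈ 5.41%


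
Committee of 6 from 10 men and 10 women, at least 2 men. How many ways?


Count by #men:
  2M,4W: C(10,2)×C(10,4)=9450
  3M,3W: C(10,3)×C(10,3)=14400
  4M,2W: C(10,4)×C(10,2)=9450
  5M,1W: C(10,5)×C(10,1)=2520
  6M,0W: C(10,6)×C(10,0)=210
Total = 36030

36030


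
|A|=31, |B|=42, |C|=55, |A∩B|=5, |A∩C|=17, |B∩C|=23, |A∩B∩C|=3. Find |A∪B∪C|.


|A∪B∪C| = 31+42+55-5-17-23+3 = 86

|A∪B∪C| = 86


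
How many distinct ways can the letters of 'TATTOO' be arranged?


Letters: 6, freq: {'T': 3, 'A': 1, 'O': 2}
6!/(3!×1!×2!) = 720/12 = 60

60


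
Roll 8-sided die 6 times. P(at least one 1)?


P(no 1)^6 = (7/8)^6 = 117649/262144
P(≥1) = 1 - 117649/262144 = 144495/262144

P = 144495/262144 ≈ 55.12%


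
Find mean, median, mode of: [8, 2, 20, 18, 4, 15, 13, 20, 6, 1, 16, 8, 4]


Sorted: [1, 2, 4, 4, 6, 8, 8, 13, 15, 16, 18, 20, 20]
Mean = 135/13
Median = 8
Freq: {8: 2, 2: 1, 20: 2, 18: 1, 4: 2, 15: 1, 13: 1, 6: 1, 1: 1, 16: 1}
Mode: [4, 8, 20]

Mean=135/13, Median=8, Mode=[4, 8, 20]


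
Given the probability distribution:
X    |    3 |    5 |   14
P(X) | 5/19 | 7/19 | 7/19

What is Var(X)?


E[X] = 148/19
E[X²] = 1592/19
Var(X) = E[X²] - (E[X])² = 1592/19 - 21904/361 = 8344/361

Var(X) = 8344/361 ≈ 23.1136


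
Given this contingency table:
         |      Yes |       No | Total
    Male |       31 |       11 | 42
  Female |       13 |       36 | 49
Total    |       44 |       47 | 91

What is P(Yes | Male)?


P(Yes | Male) = 31/(31+11) = 31/42

P(Yes|Male) = 31/42 ≈ 73.81%


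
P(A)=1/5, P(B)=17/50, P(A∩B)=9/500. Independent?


P(A)×P(B) = 17/250
P(A∩B) = 9/500
Not equal → NOT independent

No, not independent


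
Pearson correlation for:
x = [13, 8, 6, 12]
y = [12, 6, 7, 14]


n=4, Σx=39, Σy=39, Σxy=414, Σx²=413, Σy²=425
r = (4×414 - 39×39)/√((4×413 - 39²)(4×425 - 39²))
= 135/√(131×179) = 135/√23449 ≈ 135/153.1307 ≈ 0.8816

r ≈ 0.8816


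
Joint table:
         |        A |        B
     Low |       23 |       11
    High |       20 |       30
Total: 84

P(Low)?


P(Low) = (23+11)/84 = 34/84 = 17/42

P(Low) = 17/42 ≈ 40.48%


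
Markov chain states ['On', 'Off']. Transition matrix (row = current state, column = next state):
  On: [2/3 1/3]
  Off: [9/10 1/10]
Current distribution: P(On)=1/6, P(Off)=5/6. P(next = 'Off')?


P(next=Off) = Σᵢ P(now=i)×P(i→Off)
= 1/6×1/3 + 5/6×1/10
= 1/18 + 1/12 = 5/36

P = 5/36 ≈ 0.1389


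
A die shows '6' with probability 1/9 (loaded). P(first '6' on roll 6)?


Geometric: P(X=6) = (1-p)^(k-1)×p = (8/9)^5×1/9 = 32768/531441

P(X=6) = 32768/531441 ≈ 6.17%


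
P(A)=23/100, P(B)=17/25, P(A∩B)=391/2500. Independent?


P(A)×P(B) = 391/2500
P(A∩B) = 391/2500
Equal ✓ → Independent

Yes, independent


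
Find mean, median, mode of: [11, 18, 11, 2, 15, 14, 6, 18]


Sorted: [2, 6, 11, 11, 14, 15, 18, 18]
Mean = 95/8
Median = 25/2
Freq: {11: 2, 18: 2, 2: 1, 15: 1, 14: 1, 6: 1}
Mode: [11, 18]

Mean=95/8, Median=25/2, Mode=[11, 18]


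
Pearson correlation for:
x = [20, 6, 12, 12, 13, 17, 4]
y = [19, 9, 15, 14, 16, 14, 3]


n=7, Σx=84, Σy=90, Σxy=1240, Σx²=1198, Σy²=1324
r = (7×1240 - 84×90)/√((7×1198 - 84²)(7×1324 - 90²))
= 1120/√(1330×1168) = 1120/√1553440 ≈ 1120/1246.3707 ≈ 0.8986

r ≈ 0.8986


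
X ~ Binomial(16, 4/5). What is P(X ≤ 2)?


P(X ≤ 2) = Σ P(X=i) for i=0..2
P(X=0) = 1/152587890625
P(X=1) = 64/152587890625
P(X=2) = 384/30517578125
Sum = 397/30517578125

P(X ≤ 2) = 397/30517578125 ≈ 0.00%


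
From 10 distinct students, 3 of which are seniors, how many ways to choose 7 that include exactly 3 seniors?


Choose 3 of the 3 seniors and 4 of the other 7 students:
C(3,3)×C(7,4) = 1×35 = 35

35


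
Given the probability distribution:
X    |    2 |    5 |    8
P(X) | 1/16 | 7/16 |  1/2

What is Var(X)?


E[X] = 101/16
E[X²] = 691/16
Var(X) = E[X²] - (E[X])² = 691/16 - 10201/256 = 855/256

Var(X) = 855/256 ≈ 3.3398


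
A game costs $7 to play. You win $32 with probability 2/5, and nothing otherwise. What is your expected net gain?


E[gain] = (32-7)×2/5 + (-7)×3/5
= 10 - 21/5 = 29/5

Expected net gain = $29/5 ≈ $5.80


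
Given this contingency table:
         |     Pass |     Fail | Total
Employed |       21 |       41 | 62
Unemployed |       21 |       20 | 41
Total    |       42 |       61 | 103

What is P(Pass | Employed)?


P(Pass | Employed) = 21/(21+41) = 21/62

P(Pass|Employed) = 21/62 ≈ 33.87%


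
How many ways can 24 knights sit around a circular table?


Circular arrangements of 24 distinct objects: fix one position to break rotational symmetry.
(n-1)! = 23! = 25852016738884976640000

25852016738884976640000


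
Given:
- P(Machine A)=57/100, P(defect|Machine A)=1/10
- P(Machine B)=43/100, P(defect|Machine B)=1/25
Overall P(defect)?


P(B) = Σ P(B|Aᵢ)×P(Aᵢ)
  1/10×57/100 = 57/1000
  1/25×43/100 = 43/2500
Sum = 371/5000

P(defect) = 371/5000 ≈ 7.42%


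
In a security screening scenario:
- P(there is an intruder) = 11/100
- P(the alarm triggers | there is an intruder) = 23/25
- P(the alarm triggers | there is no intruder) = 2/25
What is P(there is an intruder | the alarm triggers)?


Using Bayes' theorem:
P(A|B) = P(B|A)·P(A) / P(B)

P(the alarm triggers) = 23/25 × 11/100 + 2/25 × 89/100
= 253/2500 + 89/1250 = 431/2500

P(there is an intruder|the alarm triggers) = (253/2500) / (431/2500) = 253/431

P(there is an intruder|the alarm triggers) = 253/431 ≈ 58.70%


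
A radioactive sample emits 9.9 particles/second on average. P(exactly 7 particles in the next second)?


Poisson(λ=9.9): P(X=7) = e^(-λ)×λ^k/k!
= e^(-9.9) × 9.9^7 / 7!
≈ 5.017468206e-05 × 9320653.47907 / 5040 ≈ 0.092790

P(X=7) ≈ 0.092790 ≈ 9.28%


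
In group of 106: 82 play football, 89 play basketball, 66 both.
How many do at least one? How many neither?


|A∪B| = 82+89-66 = 105
Neither = 106-105 = 1

At least one: 105; Neither: 1


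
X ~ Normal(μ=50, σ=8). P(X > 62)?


z = (62-50)/8 = 1.5
P(X > 62) = 1 - P(Z ≤ 1.5) = 1 - 0.9332 = 0.0668

P(X > 62) ≈ 0.0668


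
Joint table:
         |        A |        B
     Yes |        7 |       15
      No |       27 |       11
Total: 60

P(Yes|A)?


P(Yes|A) = 7/(7+27) = 7/34

P = 7/34 ≈ 20.59%


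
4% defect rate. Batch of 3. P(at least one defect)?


P(all good) = (24/25)^3 = 13824/15625
P(≥1 defect) = 1801/15625

P = 1801/15625 ≈ 11.53%


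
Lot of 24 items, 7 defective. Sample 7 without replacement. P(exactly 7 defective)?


Hypergeometric: C(7,7)×C(17,0)/C(24,7)
= 1×1/346104 = 1/346104

P(X=7) = 1/346104 ≈ 0.00%


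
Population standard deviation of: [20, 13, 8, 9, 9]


Mean = 59/5
  (20-59/5)²=1681/25
  (13-59/5)²=36/25
  (8-59/5)²=361/25
  (9-59/5)²=196/25
  (9-59/5)²=196/25
Σ(x-μ)² = 494/5
σ² = (494/5)/5 = 494/25

σ = √(494/25) ≈ 4.4452


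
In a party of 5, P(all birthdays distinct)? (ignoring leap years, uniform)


P(all different) = Π(365-i)/365 for i=0..4
= (365/365)×(364/365)×...×(361/365)
= 0.972864

P ≈ 0.9729 ≈ 97.29%


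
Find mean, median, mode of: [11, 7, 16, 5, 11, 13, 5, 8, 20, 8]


Sorted: [5, 5, 7, 8, 8, 11, 11, 13, 16, 20]
Mean = 104/10 = 52/5
Median = 19/2
Freq: {11: 2, 7: 1, 16: 1, 5: 2, 13: 1, 8: 2, 20: 1}
Mode: [5, 8, 11]

Mean=52/5, Median=19/2, Mode=[5, 8, 11]


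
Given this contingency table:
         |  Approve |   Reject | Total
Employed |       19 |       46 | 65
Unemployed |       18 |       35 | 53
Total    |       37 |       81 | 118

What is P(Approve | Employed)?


P(Approve | Employed) = 19/(19+46) = 19/65

P(Approve|Employed) = 19/65 ≈ 29.23%


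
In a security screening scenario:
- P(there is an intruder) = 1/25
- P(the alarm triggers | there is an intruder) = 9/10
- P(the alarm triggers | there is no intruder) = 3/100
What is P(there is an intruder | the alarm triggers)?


Using Bayes' theorem:
P(A|B) = P(B|A)·P(A) / P(B)

P(the alarm triggers) = 9/10 × 1/25 + 3/100 × 24/25
= 9/250 + 18/625 = 81/1250

P(there is an intruder|the alarm triggers) = (9/250) / (81/1250) = 5/9

P(there is an intruder|the alarm triggers) = 5/9 ≈ 55.56%


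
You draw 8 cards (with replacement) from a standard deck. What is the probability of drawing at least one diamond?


P(not a diamond) = 39/52 = 3/4
P(none in 8 draws) = (3/4)^8 = 6561/65536
P(≥1 diamond) = 1 - 6561/65536 = 58975/65536

P = 58975/65536 ≈ 89.99%


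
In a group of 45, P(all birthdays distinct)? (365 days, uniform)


P(all different) = Π(365-i)/365 for i=0..44
= (365/365)×(364/365)×...×(321/365)
= 0.059024

P ≈ 0.0590 ≈ 5.90%


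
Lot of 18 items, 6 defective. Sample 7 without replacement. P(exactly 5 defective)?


Hypergeometric: C(6,5)×C(12,2)/C(18,7)
= 6×66/31824 = 11/884

P(X=5) = 11/884 ≈ 1.24%


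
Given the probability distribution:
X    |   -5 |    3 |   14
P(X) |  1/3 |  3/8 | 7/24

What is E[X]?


E[X] = Σ x·P(X=x)
= (-5)×(1/3) + (3)×(3/8) + (14)×(7/24)
= 85/24

E[X] = 85/24


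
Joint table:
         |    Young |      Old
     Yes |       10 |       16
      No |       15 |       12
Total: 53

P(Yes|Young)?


P(Yes|Young) = 10/(10+15) = 10/25 = 2/5

P = 2/5 ≈ 40.00%


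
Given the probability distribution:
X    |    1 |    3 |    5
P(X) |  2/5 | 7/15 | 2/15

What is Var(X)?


E[X] = 37/15
E[X²] = 119/15
Var(X) = E[X²] - (E[X])² = 119/15 - 1369/225 = 416/225

Var(X) = 416/225 ≈ 1.8489


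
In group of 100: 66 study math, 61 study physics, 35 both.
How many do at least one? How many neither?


|A∪B| = 66+61-35 = 92
Neither = 100-92 = 8

At least one: 92; Neither: 8


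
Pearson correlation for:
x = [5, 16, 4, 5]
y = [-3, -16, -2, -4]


n=4, Σx=30, Σy=-25, Σxy=-299, Σx²=322, Σy²=285
r = (4×(-299) - 30×(-25))/√((4×322 - 30²)(4×285 - (-25)²))
= -446/√(388×515) = -446/√199820 ≈ -446/447.0123 ≈ -0.9977

r ≈ -0.9977


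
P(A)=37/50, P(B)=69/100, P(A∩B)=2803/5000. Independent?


P(A)×P(B) = 2553/5000
P(A∩B) = 2803/5000
Not equal → NOT independent

No, not independent


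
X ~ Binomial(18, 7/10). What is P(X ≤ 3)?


P(X ≤ 3) = Σ P(X=i) for i=0..3
P(X=0) = 387420489/1000000000000000000
P(X=1) = 8135830269/500000000000000000
P(X=2) = 322721267337/1000000000000000000
P(X=3) = 251005430151/62500000000000000
Sum = 217773361539/50000000000000000

P(X ≤ 3) = 217773361539/50000000000000000 ≈ 0.00%


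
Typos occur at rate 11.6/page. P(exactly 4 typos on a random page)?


Poisson(λ=11.6): P(X=4) = e^(-λ)×λ^k/k!
= e^(-11.6) × 11.6^4 / 4!
≈ 9.166087736e-06 × 18106.3936 / 24 ≈ 0.006915

P(X=4) ≈ 0.006915 ≈ 0.69%


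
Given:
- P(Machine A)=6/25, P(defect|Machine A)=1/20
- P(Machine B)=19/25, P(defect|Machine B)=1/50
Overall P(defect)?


P(B) = Σ P(B|Aᵢ)×P(Aᵢ)
  1/20×6/25 = 3/250
  1/50×19/25 = 19/1250
Sum = 17/625

P(defect) = 17/625 ≈ 2.72%


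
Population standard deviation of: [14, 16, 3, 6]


Mean = 39/4
  (14-39/4)²=289/16
  (16-39/4)²=625/16
  (3-39/4)²=729/16
  (6-39/4)²=225/16
Σ(x-μ)² = 467/4
σ² = (467/4)/4 = 467/16

σ = √(467/16) ≈ 5.4025


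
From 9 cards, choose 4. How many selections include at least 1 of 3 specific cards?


Complement: C(9,4) - C(6,4) = 126 - 15 = 111

111


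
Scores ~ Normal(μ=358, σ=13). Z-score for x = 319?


z = (x - μ)/σ = (319 - 358)/13 = -3.0

z = -3.0


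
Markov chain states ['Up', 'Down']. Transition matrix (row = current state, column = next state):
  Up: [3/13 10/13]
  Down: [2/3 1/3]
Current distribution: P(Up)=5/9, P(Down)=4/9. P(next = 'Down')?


P(next=Down) = Σᵢ P(now=i)×P(i→Down)
= 5/9×10/13 + 4/9×1/3
= 50/117 + 4/27 = 202/351

P = 202/351 ≈ 0.5755


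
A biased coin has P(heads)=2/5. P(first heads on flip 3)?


Geometric: P(X=3) = (1-p)^(k-1)×p = (3/5)^2×2/5 = 18/125

P(X=3) = 18/125 ≈ 14.40%


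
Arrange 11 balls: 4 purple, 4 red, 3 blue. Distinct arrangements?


11!/(4!×4!×3!) = 11550

11550


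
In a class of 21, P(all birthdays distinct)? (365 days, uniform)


P(all different) = Π(365-i)/365 for i=0..20
= (365/365)×(364/365)×...×(345/365)
= 0.556312

P ≈ 0.5563 ≈ 55.63%


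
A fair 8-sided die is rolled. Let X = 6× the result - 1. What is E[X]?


E[die] = (1+8)/2 = 9/2
E[X] = 6×9/2 - 1 = 26

E[X] = 26


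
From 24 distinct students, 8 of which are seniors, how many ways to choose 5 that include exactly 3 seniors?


Choose 3 of the 8 seniors and 2 of the other 16 students:
C(8,3)×C(16,2) = 56×120 = 6720

6720


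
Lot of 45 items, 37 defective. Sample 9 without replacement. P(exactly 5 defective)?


Hypergeometric: C(37,5)×C(8,4)/C(45,9)
= 435897×70/886163135 = 14994/435461

P(X=5) = 14994/435461 ≈ 3.44%


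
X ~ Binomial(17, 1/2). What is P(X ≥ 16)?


P(X ≥ 16) = Σ P(X=i) for i=16..17
P(X=16) = 17/131072
P(X=17) = 1/131072
Sum = 9/65536

P(X ≥ 16) = 9/65536 ≈ 0.01%


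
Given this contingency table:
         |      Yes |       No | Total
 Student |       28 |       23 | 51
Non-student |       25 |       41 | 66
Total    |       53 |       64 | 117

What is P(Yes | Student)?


P(Yes | Student) = 28/(28+23) = 28/51

P(Yes|Student) = 28/51 ≈ 54.90%


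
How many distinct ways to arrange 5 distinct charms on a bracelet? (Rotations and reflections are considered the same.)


Free circular arrangements: rotations and reflections both identified.
(n-1)!/2 = 4!/2 = 24/2 = 12

12


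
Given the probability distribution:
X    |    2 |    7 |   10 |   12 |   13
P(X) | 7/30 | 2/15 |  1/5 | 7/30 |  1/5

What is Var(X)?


E[X] = 44/5
E[X²] = 1423/15
Var(X) = E[X²] - (E[X])² = 1423/15 - 1936/25 = 1307/75

Var(X) = 1307/75 ≈ 17.4267


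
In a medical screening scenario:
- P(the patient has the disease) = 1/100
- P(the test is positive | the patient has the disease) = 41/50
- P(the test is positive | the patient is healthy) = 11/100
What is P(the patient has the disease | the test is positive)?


Using Bayes' theorem:
P(A|B) = P(B|A)·P(A) / P(B)

P(the test is positive) = 41/50 × 1/100 + 11/100 × 99/100
= 41/5000 + 1089/10000 = 1171/10000

P(the patient has the disease|the test is positive) = (41/5000) / (1171/10000) = 82/1171

P(the patient has the disease|the test is positive) = 82/1171 ≈ 7.00%


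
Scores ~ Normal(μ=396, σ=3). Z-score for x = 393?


z = (x - μ)/σ = (393 - 396)/3 = -1.0

z = -1.0


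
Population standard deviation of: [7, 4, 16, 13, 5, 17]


Mean = 62/6 = 31/3
  (7-31/3)²=100/9
  (4-31/3)²=361/9
  (16-31/3)²=289/9
  (13-31/3)²=64/9
  (5-31/3)²=256/9
  (17-31/3)²=400/9
Σ(x-μ)² = 490/3
σ² = (490/3)/6 = 245/9

σ = √(245/9) ≈ 5.2175


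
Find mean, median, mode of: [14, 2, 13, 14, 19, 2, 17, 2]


Sorted: [2, 2, 2, 13, 14, 14, 17, 19]
Mean = 83/8
Median = 27/2
Freq: {14: 2, 2: 3, 13: 1, 19: 1, 17: 1}
Mode: [2]

Mean=83/8, Median=27/2, Mode=2


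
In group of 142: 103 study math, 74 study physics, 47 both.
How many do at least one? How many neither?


|A∪B| = 103+74-47 = 130
Neither = 142-130 = 12

At least one: 130; Neither: 12


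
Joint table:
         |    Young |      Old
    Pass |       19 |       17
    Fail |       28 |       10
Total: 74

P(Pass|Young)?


P(Pass|Young) = 19/(19+28) = 19/47

P = 19/47 ≈ 40.43%


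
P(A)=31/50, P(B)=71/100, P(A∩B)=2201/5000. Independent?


P(A)×P(B) = 2201/5000
P(A∩B) = 2201/5000
Equal ✓ → Independent

Yes, independent


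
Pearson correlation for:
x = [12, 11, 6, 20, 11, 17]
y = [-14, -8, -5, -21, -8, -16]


n=6, Σx=77, Σy=-72, Σxy=-1066, Σx²=1111, Σy²=1046
r = (6×(-1066) - 77×(-72))/√((6×1111 - 77²)(6×1046 - (-72)²))
= -852/√(737×1092) = -852/√804804 ≈ -852/897.1087 ≈ -0.9497

r ≈ -0.9497


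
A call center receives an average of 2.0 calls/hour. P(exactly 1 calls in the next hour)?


Poisson(λ=2.0): P(X=1) = e^(-λ)×λ^k/k!
= e^(-2.0) × 2.0^1 / 1!
≈ 0.1353352832 × 2 / 1 ≈ 0.270671

P(X=1) ≈ 0.270671 ≈ 27.07%


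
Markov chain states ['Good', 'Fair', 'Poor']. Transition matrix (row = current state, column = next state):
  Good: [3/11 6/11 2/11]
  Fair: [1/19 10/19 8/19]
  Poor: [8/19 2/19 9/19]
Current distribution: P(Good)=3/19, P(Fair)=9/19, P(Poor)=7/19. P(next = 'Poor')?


P(next=Poor) = Σᵢ P(now=i)×P(i→Poor)
= 3/19×2/11 + 9/19×8/19 + 7/19×9/19
= 6/209 + 72/361 + 63/361 = 1599/3971

P = 1599/3971 ≈ 0.4027


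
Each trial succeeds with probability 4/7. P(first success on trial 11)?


Geometric: P(X=11) = (1-p)^(k-1)×p = (3/7)^10×4/7 = 236196/1977326743

P(X=11) = 236196/1977326743 ≈ 0.01%


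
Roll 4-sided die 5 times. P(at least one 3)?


P(no 3)^5 = (3/4)^5 = 243/1024
P(≥1) = 1 - 243/1024 = 781/1024

P = 781/1024 ≈ 76.27%


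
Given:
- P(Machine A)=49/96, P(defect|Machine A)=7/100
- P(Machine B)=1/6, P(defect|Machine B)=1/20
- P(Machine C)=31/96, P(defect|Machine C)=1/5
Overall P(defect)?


P(B) = Σ P(B|Aᵢ)×P(Aᵢ)
  7/100×49/96 = 343/9600
  1/20×1/6 = 1/120
  1/5×31/96 = 31/480
Sum = 1043/9600

P(defect) = 1043/9600 ≈ 10.86%


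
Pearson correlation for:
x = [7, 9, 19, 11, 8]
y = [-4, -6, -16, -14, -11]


n=5, Σx=54, Σy=-51, Σxy=-628, Σx²=676, Σy²=625
r = (5×(-628) - 54×(-51))/√((5×676 - 54²)(5×625 - (-51)²))
= -386/√(464×524) = -386/√243136 ≈ -386/493.0882 ≈ -0.7828

r ≈ -0.7828


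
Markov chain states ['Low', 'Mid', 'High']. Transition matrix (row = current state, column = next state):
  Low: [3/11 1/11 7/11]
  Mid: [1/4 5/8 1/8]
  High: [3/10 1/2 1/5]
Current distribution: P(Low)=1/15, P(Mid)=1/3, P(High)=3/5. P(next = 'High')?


P(next=High) = Σᵢ P(now=i)×P(i→High)
= 1/15×7/11 + 1/3×1/8 + 3/5×1/5
= 7/165 + 1/24 + 3/25 = 449/2200

P = 449/2200 ≈ 0.2041
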